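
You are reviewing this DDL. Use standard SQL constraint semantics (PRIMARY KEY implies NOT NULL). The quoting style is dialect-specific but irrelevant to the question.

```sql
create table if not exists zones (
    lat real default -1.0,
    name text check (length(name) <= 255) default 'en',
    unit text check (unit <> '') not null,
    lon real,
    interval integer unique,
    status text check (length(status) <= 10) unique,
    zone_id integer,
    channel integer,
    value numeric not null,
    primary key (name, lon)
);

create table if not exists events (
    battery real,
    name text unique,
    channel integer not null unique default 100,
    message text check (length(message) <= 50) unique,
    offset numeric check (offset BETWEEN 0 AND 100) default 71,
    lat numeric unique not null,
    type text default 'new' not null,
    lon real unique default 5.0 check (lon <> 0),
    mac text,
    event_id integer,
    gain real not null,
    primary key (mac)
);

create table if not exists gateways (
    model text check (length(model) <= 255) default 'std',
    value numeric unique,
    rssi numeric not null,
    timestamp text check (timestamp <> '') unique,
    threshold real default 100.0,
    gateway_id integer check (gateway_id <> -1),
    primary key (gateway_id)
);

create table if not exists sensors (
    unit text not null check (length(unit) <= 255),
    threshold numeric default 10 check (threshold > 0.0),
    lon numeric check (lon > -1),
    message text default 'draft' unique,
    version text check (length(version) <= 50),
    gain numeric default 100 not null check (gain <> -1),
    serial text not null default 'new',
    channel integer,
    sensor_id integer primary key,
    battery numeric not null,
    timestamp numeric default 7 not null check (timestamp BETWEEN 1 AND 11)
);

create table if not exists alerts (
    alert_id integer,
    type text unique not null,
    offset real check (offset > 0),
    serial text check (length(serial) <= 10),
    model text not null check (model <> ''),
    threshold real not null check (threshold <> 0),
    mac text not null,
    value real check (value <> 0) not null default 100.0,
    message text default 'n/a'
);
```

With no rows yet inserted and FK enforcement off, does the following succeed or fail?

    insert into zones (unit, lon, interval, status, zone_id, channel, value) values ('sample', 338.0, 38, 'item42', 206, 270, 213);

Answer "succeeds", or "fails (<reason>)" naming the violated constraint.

NOT NULL columns: lon is supplied; name defaults to 'en'; unit is supplied; value is supplied.
CHECK constraints: 'sample' satisfies (unit <> ''); 'item42' satisfies (length(status) <= 10).
No constraint is violated.

succeeds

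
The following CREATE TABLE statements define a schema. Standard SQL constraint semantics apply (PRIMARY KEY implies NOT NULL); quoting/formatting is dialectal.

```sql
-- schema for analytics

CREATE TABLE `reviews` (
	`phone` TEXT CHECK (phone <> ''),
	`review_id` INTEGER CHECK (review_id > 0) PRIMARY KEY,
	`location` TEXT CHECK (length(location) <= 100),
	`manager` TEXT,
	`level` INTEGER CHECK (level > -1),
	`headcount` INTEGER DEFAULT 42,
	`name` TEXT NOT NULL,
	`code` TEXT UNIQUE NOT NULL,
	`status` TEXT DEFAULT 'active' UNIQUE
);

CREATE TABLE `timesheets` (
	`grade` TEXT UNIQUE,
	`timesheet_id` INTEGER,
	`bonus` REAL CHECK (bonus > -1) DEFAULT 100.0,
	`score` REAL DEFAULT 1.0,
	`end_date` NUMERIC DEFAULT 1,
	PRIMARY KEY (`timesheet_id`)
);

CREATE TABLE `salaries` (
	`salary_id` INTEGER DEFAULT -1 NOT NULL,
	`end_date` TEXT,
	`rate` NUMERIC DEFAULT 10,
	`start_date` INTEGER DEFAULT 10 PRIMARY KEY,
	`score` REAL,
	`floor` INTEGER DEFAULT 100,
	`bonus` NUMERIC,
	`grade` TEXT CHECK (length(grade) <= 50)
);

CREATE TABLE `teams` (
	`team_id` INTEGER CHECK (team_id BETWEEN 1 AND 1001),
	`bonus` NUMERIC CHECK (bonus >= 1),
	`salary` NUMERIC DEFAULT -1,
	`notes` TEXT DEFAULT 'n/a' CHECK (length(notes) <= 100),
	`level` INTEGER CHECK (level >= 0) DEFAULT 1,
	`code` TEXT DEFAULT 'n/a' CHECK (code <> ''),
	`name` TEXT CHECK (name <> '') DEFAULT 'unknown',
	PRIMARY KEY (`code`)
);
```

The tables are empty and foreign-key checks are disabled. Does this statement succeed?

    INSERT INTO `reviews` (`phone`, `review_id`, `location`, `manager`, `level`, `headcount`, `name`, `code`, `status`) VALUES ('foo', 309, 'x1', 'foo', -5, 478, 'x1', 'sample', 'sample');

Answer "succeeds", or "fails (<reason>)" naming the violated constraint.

The value -5 for level violates CHECK (level > -1).

fails (CHECK on level)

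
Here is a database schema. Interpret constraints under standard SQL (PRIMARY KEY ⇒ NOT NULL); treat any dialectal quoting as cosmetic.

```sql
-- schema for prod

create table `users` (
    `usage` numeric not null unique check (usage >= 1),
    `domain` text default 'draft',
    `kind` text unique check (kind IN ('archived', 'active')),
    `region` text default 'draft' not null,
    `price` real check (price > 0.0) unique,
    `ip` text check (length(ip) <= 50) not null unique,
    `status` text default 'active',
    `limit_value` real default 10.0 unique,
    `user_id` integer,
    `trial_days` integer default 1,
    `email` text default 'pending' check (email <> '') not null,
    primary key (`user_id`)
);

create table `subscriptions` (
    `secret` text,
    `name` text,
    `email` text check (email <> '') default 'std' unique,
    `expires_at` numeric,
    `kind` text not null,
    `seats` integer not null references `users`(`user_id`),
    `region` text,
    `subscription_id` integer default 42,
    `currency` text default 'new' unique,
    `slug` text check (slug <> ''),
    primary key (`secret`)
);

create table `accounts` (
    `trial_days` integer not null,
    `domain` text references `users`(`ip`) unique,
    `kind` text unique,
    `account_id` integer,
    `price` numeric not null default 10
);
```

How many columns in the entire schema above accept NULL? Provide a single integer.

users: 6 nullable (domain, kind, price, status, limit_value, trial_days — PK (user_id) and explicit NOT NULL columns excluded).
subscriptions: 7 nullable (name, email, expires_at, region, subscription_id, currency, slug — PK (secret) and explicit NOT NULL columns excluded).
accounts: 3 nullable (domain, kind, account_id — PK none and explicit NOT NULL columns excluded).
Total: 6 + 7 + 3 = 16.

16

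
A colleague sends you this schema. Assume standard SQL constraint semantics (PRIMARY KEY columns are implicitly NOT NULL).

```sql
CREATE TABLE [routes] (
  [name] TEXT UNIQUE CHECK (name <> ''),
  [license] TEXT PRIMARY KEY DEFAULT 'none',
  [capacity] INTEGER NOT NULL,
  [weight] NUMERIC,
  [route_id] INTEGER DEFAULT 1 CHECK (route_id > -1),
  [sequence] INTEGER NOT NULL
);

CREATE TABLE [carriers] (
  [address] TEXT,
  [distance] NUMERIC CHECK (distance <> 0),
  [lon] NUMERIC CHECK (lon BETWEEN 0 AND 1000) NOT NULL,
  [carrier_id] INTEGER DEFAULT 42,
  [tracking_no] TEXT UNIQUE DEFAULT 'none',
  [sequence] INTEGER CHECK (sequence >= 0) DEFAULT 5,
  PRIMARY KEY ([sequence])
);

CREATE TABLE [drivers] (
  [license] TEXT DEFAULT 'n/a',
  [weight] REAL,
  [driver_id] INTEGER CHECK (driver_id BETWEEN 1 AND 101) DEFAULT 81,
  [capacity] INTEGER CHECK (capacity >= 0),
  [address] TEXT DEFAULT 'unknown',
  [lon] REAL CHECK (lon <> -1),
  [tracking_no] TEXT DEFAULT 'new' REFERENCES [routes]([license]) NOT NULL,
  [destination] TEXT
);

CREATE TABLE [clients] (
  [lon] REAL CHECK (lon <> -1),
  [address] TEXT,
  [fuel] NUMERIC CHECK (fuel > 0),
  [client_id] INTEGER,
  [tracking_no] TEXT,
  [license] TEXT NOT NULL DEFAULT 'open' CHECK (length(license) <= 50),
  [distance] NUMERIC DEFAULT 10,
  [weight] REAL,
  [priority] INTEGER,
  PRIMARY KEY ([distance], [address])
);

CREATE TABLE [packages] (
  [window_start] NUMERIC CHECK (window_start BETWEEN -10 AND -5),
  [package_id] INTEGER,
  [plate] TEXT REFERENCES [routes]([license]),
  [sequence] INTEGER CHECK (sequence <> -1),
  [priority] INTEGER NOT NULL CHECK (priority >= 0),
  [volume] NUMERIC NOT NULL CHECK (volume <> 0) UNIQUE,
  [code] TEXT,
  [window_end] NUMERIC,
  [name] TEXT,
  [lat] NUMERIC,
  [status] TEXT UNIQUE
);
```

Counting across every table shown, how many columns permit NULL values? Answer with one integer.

routes: 3 nullable (name, weight, route_id — PK (license) and explicit NOT NULL columns excluded).
carriers: 4 nullable (address, distance, carrier_id, tracking_no — PK (sequence) and explicit NOT NULL columns excluded).
drivers: 7 nullable (license, weight, driver_id, capacity, address, lon, destination — PK none and explicit NOT NULL columns excluded).
clients: 6 nullable (lon, fuel, client_id, tracking_no, weight, priority — PK (distance, address) and explicit NOT NULL columns excluded).
packages: 9 nullable (window_start, package_id, plate, sequence, code, window_end, name, lat, status — PK none and explicit NOT NULL columns excluded).
Total: 3 + 4 + 7 + 6 + 9 = 29.

29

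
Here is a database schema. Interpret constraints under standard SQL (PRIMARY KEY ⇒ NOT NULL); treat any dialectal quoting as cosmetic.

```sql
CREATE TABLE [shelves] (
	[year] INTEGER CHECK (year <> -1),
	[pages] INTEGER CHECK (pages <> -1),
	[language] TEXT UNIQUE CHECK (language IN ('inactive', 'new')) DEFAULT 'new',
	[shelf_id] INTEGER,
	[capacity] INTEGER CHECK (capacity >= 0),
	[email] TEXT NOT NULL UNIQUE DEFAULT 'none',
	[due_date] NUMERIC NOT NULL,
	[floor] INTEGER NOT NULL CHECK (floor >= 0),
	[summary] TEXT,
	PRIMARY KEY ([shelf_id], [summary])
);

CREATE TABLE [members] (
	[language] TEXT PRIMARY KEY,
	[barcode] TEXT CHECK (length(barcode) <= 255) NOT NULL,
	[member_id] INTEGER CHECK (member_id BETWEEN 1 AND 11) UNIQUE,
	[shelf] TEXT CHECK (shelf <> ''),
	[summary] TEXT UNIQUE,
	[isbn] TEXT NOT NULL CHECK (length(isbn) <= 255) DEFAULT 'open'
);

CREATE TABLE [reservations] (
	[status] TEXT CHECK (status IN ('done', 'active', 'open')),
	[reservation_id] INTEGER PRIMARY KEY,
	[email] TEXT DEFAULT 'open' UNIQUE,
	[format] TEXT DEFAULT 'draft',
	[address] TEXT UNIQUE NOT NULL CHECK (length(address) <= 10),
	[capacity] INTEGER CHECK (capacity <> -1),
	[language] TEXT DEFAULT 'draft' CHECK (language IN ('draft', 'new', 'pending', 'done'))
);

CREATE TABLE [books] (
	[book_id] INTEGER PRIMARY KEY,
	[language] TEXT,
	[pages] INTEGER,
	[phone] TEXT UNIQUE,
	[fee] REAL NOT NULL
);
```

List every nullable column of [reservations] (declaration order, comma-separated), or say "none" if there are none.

- status: CHECK does not forbid NULL (a CHECK constraint passes when its expression is NULL) → nullable.
- reservation_id: part of the PRIMARY KEY, which implies NOT NULL → not nullable.
- email: UNIQUE does not imply NOT NULL → nullable.
- format: DEFAULT only fills an omitted column; an explicit NULL is still allowed → nullable.
- address: declared NOT NULL → not nullable.
- capacity: CHECK does not forbid NULL (a CHECK constraint passes when its expression is NULL) → nullable.
- language: CHECK does not forbid NULL (a CHECK constraint passes when its expression is NULL) → nullable.

status, email, format, capacity, language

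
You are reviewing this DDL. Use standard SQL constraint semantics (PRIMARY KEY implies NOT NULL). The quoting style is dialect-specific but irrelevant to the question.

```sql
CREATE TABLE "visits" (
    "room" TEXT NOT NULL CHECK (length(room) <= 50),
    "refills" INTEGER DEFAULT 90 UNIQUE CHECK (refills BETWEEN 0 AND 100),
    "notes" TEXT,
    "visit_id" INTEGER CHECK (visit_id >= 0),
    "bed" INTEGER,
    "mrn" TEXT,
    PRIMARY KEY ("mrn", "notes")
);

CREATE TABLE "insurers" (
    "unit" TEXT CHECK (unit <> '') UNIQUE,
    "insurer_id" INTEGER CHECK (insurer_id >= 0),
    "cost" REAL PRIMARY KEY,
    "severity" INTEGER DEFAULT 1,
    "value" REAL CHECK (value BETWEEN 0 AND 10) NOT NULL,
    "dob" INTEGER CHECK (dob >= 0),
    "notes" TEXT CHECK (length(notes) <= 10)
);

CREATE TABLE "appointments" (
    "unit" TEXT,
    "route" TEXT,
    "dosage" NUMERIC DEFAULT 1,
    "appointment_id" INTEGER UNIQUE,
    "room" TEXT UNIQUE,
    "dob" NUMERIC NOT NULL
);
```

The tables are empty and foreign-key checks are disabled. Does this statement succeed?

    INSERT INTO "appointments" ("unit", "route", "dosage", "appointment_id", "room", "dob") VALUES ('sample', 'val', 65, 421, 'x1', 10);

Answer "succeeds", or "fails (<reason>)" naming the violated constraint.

succeeds

NOT NULL columns: dob is supplied.
No constraint is violated.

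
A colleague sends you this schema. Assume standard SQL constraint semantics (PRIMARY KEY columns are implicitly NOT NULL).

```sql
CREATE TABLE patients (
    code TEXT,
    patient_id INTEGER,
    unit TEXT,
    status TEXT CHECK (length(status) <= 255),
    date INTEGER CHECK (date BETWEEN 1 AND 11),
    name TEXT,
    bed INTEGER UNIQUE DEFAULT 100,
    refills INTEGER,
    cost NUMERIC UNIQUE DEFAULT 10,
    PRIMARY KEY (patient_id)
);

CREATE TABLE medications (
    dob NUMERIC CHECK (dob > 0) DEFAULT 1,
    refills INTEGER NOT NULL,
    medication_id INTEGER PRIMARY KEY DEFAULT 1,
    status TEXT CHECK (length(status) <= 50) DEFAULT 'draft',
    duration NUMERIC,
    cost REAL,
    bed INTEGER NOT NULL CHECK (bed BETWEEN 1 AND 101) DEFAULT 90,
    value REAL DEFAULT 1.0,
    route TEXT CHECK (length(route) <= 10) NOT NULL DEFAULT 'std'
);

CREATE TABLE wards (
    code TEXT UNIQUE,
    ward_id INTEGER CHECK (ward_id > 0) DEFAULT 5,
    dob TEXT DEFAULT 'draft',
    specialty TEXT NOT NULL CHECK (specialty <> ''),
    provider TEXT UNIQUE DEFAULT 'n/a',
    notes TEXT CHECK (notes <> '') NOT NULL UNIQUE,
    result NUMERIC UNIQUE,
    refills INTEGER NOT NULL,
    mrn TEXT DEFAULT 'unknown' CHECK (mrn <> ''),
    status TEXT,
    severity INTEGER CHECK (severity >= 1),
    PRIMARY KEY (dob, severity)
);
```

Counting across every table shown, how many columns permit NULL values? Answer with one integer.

patients: 8 nullable (code, unit, status, date, name, bed, refills, cost — PK (patient_id) and explicit NOT NULL columns excluded).
medications: 5 nullable (dob, status, duration, cost, value — PK (medication_id) and explicit NOT NULL columns excluded).
wards: 6 nullable (code, ward_id, provider, result, mrn, status — PK (dob, severity) and explicit NOT NULL columns excluded).
Total: 8 + 5 + 6 = 19.

19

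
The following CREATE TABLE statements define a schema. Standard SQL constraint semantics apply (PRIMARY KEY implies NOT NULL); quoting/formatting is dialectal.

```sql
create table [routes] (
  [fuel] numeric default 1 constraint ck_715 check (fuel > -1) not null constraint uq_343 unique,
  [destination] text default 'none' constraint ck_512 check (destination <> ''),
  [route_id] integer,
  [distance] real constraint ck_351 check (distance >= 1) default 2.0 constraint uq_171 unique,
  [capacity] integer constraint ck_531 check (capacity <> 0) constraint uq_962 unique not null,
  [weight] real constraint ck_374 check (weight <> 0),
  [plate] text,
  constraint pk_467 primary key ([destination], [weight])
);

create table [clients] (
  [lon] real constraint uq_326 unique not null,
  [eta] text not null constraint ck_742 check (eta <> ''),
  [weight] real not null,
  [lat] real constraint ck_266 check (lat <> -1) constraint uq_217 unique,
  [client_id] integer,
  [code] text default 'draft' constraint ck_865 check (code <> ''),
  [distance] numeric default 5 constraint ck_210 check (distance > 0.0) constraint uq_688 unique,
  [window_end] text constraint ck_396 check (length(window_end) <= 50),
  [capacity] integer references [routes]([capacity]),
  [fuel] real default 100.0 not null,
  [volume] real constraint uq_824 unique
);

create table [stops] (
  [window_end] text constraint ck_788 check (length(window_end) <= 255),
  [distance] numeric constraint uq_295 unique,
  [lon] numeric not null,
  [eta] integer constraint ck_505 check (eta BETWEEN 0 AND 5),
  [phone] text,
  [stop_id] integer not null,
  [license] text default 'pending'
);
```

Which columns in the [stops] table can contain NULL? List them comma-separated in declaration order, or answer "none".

- window_end: CHECK does not forbid NULL (a CHECK constraint passes when its expression is NULL) → nullable.
- distance: UNIQUE does not imply NOT NULL → nullable.
- lon: declared NOT NULL → not nullable.
- eta: CHECK does not forbid NULL (a CHECK constraint passes when its expression is NULL) → nullable.
- phone: no NOT NULL constraint applies → nullable.
- stop_id: declared NOT NULL → not nullable.
- license: DEFAULT only fills an omitted column; an explicit NULL is still allowed → nullable.

window_end, distance, eta, phone, license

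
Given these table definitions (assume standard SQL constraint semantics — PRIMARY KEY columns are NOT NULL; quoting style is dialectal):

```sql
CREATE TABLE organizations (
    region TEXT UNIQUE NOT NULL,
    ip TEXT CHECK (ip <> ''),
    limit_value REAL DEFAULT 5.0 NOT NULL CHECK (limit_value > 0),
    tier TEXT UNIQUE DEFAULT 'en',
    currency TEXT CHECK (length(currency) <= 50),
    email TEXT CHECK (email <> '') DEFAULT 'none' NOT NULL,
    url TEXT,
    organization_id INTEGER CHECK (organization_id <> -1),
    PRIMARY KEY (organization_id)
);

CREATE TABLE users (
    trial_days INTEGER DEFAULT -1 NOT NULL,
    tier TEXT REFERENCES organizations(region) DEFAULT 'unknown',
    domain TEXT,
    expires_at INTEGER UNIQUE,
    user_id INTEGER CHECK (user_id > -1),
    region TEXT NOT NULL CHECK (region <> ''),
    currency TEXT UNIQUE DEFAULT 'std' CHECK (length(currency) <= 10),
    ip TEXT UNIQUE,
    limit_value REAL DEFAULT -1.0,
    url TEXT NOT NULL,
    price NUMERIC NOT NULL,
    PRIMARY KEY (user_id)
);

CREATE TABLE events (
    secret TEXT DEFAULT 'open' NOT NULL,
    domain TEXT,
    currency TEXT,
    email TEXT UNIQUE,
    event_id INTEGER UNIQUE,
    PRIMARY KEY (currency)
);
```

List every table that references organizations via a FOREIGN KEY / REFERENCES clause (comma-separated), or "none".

- users.tier references organizations(region).

users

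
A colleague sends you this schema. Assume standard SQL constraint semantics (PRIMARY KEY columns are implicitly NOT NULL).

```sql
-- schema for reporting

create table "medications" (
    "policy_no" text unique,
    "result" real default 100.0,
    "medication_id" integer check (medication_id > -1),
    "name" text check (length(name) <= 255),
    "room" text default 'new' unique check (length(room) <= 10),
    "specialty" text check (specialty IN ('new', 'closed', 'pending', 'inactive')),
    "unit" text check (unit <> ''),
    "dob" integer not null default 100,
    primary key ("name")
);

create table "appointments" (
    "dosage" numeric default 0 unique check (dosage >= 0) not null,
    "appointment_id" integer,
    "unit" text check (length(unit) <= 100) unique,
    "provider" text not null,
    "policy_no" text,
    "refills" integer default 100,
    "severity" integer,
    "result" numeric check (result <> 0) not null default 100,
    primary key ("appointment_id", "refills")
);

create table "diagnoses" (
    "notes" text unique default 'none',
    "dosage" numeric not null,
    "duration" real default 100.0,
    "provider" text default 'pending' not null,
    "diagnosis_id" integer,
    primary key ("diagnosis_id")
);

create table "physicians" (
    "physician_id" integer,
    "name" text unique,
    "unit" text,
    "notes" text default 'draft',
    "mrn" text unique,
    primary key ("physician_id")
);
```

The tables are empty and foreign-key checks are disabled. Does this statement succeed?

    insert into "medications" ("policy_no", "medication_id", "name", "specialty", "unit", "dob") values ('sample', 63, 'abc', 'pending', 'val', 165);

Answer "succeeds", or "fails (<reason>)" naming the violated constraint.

NOT NULL columns: dob is supplied; name is supplied.
CHECK constraints: 63 satisfies (medication_id > -1); 'abc' satisfies (length(name) <= 255); 'pending' satisfies (specialty IN ('new', 'closed', 'pending', 'inactive')); 'val' satisfies (unit <> '').
No constraint is violated.

succeeds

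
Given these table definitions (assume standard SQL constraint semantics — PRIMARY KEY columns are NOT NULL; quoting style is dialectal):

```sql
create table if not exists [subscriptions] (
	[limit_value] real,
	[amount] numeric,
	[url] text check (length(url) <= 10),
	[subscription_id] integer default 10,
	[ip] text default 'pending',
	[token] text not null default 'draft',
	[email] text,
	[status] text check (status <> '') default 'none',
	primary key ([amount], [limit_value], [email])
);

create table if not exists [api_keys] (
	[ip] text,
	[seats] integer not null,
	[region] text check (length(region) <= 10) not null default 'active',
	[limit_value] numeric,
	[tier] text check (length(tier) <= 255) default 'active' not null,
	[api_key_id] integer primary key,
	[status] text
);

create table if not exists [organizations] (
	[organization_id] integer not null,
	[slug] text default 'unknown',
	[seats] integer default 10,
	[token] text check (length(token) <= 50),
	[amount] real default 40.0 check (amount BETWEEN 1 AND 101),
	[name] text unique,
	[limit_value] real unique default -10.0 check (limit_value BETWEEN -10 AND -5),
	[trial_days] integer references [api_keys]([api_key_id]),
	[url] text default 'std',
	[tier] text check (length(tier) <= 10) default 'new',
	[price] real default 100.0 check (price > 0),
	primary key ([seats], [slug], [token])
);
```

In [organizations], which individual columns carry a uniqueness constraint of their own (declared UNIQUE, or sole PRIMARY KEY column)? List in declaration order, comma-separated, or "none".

- organization_id: no UNIQUE or single-column PK constraint.
- slug: part of a composite PRIMARY KEY — only the tuple is unique, not this column on its own.
- seats: part of a composite PRIMARY KEY — only the tuple is unique, not this column on its own.
- token: part of a composite PRIMARY KEY — only the tuple is unique, not this column on its own.
- amount: no UNIQUE or single-column PK constraint.
- name: declared UNIQUE → unique.
- limit_value: declared UNIQUE → unique.
- trial_days: no UNIQUE or single-column PK constraint.
- url: no UNIQUE or single-column PK constraint.
- tier: no UNIQUE or single-column PK constraint.
- price: no UNIQUE or single-column PK constraint.

name, limit_value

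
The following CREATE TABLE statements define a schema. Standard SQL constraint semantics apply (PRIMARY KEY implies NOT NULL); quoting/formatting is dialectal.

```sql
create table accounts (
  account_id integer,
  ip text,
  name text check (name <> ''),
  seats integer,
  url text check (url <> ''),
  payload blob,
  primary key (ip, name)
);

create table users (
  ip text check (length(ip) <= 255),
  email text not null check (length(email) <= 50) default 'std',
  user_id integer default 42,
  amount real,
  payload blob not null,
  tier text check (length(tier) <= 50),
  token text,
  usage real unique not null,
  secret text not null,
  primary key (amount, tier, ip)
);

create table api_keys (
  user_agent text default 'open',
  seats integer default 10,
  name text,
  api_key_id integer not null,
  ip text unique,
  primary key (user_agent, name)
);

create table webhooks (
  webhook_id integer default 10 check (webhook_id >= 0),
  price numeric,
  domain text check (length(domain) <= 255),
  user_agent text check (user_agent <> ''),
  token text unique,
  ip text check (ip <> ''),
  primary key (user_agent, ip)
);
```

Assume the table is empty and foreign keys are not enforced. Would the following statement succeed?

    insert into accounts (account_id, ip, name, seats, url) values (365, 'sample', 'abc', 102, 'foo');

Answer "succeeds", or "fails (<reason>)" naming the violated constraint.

succeeds

NOT NULL columns: ip is supplied; name is supplied.
CHECK constraints: 'abc' satisfies (name <> ''); 'foo' satisfies (url <> '').
No constraint is violated.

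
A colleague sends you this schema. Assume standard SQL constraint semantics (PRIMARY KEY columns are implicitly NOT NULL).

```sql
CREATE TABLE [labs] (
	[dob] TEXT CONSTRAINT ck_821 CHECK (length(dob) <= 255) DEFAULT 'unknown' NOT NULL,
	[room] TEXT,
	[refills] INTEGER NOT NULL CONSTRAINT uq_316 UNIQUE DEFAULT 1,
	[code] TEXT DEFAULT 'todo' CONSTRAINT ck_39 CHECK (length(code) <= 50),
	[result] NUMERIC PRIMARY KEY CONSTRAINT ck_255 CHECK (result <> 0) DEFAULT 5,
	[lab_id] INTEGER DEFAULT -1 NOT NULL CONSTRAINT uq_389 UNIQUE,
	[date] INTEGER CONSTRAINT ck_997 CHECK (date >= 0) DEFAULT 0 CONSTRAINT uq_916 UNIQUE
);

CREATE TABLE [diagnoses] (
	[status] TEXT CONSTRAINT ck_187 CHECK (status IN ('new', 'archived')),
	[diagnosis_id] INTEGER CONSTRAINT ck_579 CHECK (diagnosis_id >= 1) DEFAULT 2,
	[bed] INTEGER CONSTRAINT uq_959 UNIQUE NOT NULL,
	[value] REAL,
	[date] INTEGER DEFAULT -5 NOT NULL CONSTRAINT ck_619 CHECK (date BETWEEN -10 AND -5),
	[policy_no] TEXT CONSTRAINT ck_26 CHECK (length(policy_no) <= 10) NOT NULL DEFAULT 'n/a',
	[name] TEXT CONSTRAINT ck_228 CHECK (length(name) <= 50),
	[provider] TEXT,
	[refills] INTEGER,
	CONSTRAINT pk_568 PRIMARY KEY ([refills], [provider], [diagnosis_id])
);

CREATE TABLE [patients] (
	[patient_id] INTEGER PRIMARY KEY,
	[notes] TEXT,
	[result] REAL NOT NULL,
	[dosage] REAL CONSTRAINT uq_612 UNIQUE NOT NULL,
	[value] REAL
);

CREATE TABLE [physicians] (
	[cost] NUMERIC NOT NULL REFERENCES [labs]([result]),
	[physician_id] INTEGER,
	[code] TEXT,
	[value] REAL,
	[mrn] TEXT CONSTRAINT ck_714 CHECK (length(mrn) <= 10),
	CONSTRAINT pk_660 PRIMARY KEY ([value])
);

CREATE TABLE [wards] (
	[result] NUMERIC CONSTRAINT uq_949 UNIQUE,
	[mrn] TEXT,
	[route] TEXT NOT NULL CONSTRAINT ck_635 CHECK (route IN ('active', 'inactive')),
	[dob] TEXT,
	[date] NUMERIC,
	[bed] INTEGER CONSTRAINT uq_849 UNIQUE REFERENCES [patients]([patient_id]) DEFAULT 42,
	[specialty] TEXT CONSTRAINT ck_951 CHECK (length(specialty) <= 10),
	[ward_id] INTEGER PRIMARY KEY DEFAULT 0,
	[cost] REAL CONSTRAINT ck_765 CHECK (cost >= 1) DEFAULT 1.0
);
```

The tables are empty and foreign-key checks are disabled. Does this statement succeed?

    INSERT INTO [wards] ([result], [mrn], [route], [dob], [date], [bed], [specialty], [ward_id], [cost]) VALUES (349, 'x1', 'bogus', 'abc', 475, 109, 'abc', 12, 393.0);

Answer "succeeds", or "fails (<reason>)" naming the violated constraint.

fails (CHECK on route)

The value 'bogus' for route violates CHECK (route IN ('active', 'inactive')).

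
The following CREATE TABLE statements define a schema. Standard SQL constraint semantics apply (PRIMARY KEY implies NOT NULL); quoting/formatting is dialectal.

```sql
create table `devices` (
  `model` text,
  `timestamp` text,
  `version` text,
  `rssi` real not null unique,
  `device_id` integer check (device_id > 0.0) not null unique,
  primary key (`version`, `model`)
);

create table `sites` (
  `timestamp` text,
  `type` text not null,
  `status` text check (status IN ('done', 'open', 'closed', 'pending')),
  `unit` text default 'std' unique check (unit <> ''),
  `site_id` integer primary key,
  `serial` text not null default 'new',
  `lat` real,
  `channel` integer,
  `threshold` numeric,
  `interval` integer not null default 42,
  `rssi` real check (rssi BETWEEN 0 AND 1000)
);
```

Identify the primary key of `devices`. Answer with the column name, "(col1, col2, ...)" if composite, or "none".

(version, model)

A table-level PRIMARY KEY clause names 2 columns: version, model.
This is a composite key — the combination is unique, not each column individually.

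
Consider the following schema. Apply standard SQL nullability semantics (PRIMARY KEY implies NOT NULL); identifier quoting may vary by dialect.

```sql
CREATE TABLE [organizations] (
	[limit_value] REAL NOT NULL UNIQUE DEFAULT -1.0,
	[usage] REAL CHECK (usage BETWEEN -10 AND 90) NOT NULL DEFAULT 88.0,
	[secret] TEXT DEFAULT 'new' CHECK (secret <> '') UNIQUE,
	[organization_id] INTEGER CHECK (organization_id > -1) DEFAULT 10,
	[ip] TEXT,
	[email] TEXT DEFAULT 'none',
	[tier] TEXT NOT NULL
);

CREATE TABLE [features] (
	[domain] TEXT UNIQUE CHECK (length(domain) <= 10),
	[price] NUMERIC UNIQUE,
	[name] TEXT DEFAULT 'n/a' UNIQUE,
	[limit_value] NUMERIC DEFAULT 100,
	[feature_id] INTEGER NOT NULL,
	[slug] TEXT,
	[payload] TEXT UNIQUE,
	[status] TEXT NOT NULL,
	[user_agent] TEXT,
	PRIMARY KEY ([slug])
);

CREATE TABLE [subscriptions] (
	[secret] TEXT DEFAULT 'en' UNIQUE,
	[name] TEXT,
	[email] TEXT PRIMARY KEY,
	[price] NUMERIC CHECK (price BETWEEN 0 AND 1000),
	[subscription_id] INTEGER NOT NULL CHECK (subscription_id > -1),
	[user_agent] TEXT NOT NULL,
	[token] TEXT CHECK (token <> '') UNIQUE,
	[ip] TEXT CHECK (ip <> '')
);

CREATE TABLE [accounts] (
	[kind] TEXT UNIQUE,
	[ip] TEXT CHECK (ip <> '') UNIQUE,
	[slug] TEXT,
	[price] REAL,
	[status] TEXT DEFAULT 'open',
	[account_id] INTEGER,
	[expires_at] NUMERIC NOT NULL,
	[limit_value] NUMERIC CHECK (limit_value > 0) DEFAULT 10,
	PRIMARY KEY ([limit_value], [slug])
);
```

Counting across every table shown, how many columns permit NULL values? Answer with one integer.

organizations: 4 nullable (secret, organization_id, ip, email — PK none and explicit NOT NULL columns excluded).
features: 6 nullable (domain, price, name, limit_value, payload, user_agent — PK (slug) and explicit NOT NULL columns excluded).
subscriptions: 5 nullable (secret, name, price, token, ip — PK (email) and explicit NOT NULL columns excluded).
accounts: 5 nullable (kind, ip, price, status, account_id — PK (limit_value, slug) and explicit NOT NULL columns excluded).
Total: 4 + 6 + 5 + 5 = 20.

20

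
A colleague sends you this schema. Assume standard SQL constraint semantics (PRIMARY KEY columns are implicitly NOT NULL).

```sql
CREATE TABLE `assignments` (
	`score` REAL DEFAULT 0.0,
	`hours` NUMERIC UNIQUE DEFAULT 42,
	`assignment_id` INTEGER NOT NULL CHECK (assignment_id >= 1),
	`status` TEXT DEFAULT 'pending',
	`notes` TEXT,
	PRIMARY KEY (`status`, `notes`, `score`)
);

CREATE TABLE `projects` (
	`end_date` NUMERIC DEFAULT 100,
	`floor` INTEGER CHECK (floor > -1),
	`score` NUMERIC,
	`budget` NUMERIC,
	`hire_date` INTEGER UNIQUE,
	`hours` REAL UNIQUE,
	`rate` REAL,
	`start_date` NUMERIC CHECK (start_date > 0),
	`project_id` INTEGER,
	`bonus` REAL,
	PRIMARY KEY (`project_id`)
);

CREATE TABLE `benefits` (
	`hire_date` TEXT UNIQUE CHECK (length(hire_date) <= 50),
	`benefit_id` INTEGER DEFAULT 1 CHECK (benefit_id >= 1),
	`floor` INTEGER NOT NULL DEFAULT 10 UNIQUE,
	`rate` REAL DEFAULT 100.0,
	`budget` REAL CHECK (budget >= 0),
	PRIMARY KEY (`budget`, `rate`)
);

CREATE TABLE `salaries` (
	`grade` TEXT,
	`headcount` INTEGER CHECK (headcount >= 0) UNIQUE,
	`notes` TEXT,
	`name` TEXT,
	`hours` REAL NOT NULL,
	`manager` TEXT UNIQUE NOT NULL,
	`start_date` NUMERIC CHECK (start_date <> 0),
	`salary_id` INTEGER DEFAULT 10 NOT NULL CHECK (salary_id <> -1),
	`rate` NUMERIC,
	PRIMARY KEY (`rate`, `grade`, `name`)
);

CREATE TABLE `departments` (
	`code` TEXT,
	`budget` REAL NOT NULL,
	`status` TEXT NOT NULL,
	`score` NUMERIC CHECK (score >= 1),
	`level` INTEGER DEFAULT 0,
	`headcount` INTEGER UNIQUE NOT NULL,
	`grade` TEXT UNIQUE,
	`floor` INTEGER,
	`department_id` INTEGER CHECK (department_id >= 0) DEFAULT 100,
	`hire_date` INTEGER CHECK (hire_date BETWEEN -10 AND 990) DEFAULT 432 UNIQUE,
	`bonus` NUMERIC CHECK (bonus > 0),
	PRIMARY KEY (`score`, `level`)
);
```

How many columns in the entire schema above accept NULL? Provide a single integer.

assignments: 1 nullable (hours — PK (status, notes, score) and explicit NOT NULL columns excluded).
projects: 9 nullable (end_date, floor, score, budget, hire_date, hours, rate, start_date, bonus — PK (project_id) and explicit NOT NULL columns excluded).
benefits: 2 nullable (hire_date, benefit_id — PK (budget, rate) and explicit NOT NULL columns excluded).
salaries: 3 nullable (headcount, notes, start_date — PK (rate, grade, name) and explicit NOT NULL columns excluded).
departments: 6 nullable (code, grade, floor, department_id, hire_date, bonus — PK (score, level) and explicit NOT NULL columns excluded).
Total: 1 + 9 + 2 + 3 + 6 = 21.

21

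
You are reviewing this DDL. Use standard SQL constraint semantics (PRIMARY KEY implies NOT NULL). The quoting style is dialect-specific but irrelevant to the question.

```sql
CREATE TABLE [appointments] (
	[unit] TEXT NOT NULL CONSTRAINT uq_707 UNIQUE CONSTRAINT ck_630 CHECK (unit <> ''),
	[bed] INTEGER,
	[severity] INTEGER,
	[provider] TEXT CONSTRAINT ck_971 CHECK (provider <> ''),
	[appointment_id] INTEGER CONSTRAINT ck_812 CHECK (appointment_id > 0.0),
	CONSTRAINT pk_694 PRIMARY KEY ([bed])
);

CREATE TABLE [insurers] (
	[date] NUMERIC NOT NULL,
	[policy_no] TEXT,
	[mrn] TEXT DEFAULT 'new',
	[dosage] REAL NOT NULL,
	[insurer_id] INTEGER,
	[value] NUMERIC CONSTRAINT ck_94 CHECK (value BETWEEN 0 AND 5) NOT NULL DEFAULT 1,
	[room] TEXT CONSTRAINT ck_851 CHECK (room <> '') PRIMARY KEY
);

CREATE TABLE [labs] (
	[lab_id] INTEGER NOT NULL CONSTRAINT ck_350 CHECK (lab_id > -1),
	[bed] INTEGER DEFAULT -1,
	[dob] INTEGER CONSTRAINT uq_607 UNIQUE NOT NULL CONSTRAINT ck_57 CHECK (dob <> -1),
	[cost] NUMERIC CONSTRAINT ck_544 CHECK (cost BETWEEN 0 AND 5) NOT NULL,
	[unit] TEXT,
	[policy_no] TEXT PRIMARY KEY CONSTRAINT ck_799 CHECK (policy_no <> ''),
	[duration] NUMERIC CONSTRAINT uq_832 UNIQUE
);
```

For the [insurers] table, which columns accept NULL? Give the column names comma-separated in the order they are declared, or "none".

- date: declared NOT NULL → not nullable.
- policy_no: no NOT NULL constraint applies → nullable.
- mrn: DEFAULT only fills an omitted column; an explicit NULL is still allowed → nullable.
- dosage: declared NOT NULL → not nullable.
- insurer_id: no NOT NULL constraint applies → nullable.
- value: declared NOT NULL → not nullable.
- room: part of the PRIMARY KEY, which implies NOT NULL → not nullable.

policy_no, mrn, insurer_id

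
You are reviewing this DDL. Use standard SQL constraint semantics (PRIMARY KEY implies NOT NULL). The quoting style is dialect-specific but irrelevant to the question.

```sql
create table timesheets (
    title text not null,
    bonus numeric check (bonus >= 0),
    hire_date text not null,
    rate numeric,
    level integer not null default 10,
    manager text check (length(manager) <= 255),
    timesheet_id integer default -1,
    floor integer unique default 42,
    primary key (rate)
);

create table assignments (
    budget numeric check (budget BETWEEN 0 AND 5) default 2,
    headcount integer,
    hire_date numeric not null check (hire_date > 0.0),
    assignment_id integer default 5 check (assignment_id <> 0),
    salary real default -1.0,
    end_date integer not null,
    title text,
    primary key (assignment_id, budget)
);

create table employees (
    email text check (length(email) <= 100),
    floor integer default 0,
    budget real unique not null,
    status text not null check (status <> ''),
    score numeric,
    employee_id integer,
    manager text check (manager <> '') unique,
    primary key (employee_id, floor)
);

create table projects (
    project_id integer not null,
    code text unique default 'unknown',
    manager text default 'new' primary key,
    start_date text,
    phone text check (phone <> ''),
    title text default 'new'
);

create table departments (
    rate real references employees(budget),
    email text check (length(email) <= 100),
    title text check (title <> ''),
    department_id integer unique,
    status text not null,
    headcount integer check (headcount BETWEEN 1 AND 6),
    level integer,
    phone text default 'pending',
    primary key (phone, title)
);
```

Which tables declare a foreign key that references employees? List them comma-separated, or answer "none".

- departments.rate references employees(budget).

departments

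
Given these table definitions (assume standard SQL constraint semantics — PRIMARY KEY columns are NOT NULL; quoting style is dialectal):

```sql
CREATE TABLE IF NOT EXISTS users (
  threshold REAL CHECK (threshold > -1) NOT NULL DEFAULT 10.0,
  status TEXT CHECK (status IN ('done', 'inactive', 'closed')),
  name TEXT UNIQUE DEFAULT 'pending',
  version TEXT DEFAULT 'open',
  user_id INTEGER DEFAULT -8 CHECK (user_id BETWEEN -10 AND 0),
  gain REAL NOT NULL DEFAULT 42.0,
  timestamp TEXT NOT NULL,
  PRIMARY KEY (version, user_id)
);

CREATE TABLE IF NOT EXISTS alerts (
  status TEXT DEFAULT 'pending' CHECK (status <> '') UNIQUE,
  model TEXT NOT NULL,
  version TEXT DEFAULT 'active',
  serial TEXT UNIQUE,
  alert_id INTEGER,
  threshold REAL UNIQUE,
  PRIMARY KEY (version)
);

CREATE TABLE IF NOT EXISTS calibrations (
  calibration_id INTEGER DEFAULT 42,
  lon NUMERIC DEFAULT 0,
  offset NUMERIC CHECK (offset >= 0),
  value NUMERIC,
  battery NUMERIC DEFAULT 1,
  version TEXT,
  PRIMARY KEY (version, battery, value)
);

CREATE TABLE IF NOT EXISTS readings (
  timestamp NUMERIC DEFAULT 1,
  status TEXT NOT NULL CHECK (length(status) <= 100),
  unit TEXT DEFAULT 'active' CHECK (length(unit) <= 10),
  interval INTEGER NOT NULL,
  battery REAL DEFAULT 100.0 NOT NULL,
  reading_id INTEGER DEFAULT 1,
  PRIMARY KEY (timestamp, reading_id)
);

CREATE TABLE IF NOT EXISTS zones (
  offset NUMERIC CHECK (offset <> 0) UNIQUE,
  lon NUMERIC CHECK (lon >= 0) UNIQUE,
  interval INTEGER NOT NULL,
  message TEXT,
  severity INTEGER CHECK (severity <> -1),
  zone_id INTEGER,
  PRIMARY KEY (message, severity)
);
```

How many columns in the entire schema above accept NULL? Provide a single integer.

users: 2 nullable (status, name — PK (version, user_id) and explicit NOT NULL columns excluded).
alerts: 4 nullable (status, serial, alert_id, threshold — PK (version) and explicit NOT NULL columns excluded).
calibrations: 3 nullable (calibration_id, lon, offset — PK (version, battery, value) and explicit NOT NULL columns excluded).
readings: 1 nullable (unit — PK (timestamp, reading_id) and explicit NOT NULL columns excluded).
zones: 3 nullable (offset, lon, zone_id — PK (message, severity) and explicit NOT NULL columns excluded).
Total: 2 + 4 + 3 + 1 + 3 = 13.

13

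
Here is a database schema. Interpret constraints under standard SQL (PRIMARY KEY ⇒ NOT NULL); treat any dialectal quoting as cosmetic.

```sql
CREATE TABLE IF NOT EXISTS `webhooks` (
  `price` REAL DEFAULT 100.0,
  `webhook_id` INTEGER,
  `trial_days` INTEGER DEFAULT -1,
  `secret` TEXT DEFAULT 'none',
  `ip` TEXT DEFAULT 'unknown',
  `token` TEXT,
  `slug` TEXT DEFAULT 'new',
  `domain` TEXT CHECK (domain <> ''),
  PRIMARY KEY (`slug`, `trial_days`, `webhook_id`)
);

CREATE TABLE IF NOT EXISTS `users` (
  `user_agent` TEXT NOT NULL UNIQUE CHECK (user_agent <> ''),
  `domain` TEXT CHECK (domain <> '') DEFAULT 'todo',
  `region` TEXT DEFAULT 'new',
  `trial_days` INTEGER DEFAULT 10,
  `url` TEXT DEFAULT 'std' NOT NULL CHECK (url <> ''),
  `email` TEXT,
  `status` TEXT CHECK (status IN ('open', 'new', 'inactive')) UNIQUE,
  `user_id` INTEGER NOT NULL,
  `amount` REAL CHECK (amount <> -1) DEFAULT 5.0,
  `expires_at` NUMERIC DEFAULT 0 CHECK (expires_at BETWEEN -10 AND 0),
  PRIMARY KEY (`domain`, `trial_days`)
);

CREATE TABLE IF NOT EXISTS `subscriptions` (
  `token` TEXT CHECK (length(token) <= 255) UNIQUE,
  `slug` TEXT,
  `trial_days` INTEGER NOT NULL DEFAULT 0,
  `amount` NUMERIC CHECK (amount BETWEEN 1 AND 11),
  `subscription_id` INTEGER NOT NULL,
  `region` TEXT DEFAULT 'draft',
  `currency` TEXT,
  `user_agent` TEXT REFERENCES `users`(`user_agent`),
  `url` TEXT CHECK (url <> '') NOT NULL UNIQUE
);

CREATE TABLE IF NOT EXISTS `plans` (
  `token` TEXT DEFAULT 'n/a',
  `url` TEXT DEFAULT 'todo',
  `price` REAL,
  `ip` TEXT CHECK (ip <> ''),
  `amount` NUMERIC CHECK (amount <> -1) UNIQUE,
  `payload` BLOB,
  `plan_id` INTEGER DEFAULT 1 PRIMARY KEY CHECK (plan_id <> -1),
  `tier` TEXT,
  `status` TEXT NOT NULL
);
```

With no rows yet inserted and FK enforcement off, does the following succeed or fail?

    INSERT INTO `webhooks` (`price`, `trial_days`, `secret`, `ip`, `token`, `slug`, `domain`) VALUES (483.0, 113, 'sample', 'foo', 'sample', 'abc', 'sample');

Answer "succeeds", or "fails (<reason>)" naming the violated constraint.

fails (NOT NULL on webhook_id)

webhook_id is omitted from the column list and has no DEFAULT, so it would receive NULL.
But webhook_id is part of the PRIMARY KEY (implied NOT NULL).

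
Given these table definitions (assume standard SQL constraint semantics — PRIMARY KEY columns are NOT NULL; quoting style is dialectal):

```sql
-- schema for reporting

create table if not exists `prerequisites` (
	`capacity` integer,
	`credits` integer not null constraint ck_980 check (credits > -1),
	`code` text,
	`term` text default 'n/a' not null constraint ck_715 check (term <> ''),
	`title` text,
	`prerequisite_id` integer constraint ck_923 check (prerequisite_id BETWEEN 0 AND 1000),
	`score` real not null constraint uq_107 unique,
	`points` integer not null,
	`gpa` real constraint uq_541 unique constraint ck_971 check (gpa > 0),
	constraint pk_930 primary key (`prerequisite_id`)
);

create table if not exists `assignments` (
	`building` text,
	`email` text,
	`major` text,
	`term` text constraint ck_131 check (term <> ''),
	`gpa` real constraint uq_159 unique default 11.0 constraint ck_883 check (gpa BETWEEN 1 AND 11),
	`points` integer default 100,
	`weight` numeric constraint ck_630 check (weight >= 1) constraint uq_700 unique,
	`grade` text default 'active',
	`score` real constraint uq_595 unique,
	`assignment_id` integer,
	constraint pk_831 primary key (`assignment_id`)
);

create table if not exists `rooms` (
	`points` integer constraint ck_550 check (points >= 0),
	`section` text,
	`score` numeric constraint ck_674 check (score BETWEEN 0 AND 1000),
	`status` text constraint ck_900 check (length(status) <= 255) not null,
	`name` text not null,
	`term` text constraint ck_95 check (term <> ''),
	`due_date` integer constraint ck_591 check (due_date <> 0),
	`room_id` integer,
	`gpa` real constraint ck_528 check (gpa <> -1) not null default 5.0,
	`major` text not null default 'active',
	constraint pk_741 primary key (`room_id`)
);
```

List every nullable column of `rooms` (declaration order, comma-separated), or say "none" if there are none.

- points: CHECK does not forbid NULL (a CHECK constraint passes when its expression is NULL) → nullable.
- section: no NOT NULL constraint applies → nullable.
- score: CHECK does not forbid NULL (a CHECK constraint passes when its expression is NULL) → nullable.
- status: declared NOT NULL → not nullable.
- name: declared NOT NULL → not nullable.
- term: CHECK does not forbid NULL (a CHECK constraint passes when its expression is NULL) → nullable.
- due_date: CHECK does not forbid NULL (a CHECK constraint passes when its expression is NULL) → nullable.
- room_id: part of the PRIMARY KEY, which implies NOT NULL → not nullable.
- gpa: declared NOT NULL → not nullable.
- major: declared NOT NULL → not nullable.

points, section, score, term, due_date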